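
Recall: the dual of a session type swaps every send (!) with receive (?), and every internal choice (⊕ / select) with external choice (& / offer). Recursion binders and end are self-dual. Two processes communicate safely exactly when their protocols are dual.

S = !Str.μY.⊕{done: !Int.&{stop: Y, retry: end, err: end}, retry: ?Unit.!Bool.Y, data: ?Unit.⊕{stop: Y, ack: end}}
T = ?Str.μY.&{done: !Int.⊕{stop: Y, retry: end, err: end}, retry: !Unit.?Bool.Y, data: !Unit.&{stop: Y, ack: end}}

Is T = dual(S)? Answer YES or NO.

NO

!Str ‖ ?Str  match
  μY ‖ μY  match (μ self-dual)
    ⊕{done,retry,data} ‖ &{done,retry,data}  match label sets agree
      • done:
        !Int ‖ !Int  ✗ same direction on both sides — not dual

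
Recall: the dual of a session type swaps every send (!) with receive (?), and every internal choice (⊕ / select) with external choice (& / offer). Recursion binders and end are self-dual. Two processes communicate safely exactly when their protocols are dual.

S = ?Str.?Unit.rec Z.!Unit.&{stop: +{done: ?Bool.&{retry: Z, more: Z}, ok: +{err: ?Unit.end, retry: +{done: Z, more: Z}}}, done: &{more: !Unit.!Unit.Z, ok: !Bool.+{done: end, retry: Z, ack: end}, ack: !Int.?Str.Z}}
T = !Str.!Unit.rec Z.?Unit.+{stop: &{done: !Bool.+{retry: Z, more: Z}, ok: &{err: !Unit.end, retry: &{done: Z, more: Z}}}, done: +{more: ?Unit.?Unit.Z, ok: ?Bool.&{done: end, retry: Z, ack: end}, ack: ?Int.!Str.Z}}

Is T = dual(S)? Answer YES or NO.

YES

?Str ‖ !Str  ok
  ?Unit ‖ !Unit  ok
    rec Z ‖ rec Z  ok (μ self-dual)
      !Unit ‖ ?Unit  ok
        &{stop,done} ‖ +{stop,done}  ok labels match
          • stop:
            +{done,ok} ‖ &{done,ok}  ok labels match
              • done:
                ?Bool ‖ !Bool  ok
                  &{retry,more} ‖ +{retry,more}  ok labels match
                    • retry:
                      Z ‖ Z  ok
                    • more:
                      Z ‖ Z  ok
              • ok:
                +{err,retry} ‖ &{err,retry}  ok labels match
                  • err:
                    ?Unit ‖ !Unit  ok
                      end ‖ end  ok
                  • retry:
                    +{done,more} ‖ &{done,more}  ok labels match
                      • done:
                        Z ‖ Z  ok
                      • more:
                        Z ‖ Z  ok
          • done:
            &{more,ok,ack} ‖ +{more,ok,ack}  ok labels match
              • more:
                !Unit ‖ ?Unit  ok
                  !Unit ‖ ?Unit  ok
                    Z ‖ Z  ok
              • ok:
                !Bool ‖ ?Bool  ok
                  +{done,retry,ack} ‖ &{done,retry,ack}  ok labels match
                    • done:
                      end ‖ end  ok
                    • retry:
                      Z ‖ Z  ok
                    • ack:
                      end ‖ end  ok
              • ack:
                !Int ‖ ?Int  ok
                  ?Str ‖ !Str  ok
                    Z ‖ Z  ok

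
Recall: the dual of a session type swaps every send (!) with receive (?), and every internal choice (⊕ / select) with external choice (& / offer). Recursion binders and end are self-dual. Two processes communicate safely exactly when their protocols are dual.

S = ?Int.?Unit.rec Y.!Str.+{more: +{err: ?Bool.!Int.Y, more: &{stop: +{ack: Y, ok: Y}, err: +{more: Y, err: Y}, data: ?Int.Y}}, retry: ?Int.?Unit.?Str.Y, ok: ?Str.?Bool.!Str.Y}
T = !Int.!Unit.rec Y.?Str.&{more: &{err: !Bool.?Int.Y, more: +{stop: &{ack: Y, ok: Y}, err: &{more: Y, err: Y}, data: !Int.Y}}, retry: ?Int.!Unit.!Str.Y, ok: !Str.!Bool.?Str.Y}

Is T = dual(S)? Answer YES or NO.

NO

?Int ‖ !Int  ✓
  ?Unit ‖ !Unit  ✓
    rec Y ‖ rec Y  ✓ (μ self-dual)
      !Str ‖ ?Str  ✓
        +{more,retry,ok} ‖ &{more,retry,ok}  ✓ label sets agree
          case more:
            +{err,more} ‖ &{err,more}  ✓ label sets agree
              case err:
                ?Bool ‖ !Bool  ✓
                  !Int ‖ ?Int  ✓
                    Y ‖ Y  ✓
              case more:
                &{stop,err,data} ‖ +{stop,err,data}  ✓ label sets agree
                  case stop:
                    +{ack,ok} ‖ &{ack,ok}  ✓ label sets agree
                      case ack:
                        Y ‖ Y  ✓
                      case ok:
                        Y ‖ Y  ✓
                  case err:
                    +{more,err} ‖ &{more,err}  ✓ label sets agree
                      case more:
                        Y ‖ Y  ✓
                      case err:
                        Y ‖ Y  ✓
                  case data:
                    ?Int ‖ !Int  ✓
                      Y ‖ Y  ✓
          case retry:
            ?Int ‖ ?Int  ✗ same direction on both sides — not dual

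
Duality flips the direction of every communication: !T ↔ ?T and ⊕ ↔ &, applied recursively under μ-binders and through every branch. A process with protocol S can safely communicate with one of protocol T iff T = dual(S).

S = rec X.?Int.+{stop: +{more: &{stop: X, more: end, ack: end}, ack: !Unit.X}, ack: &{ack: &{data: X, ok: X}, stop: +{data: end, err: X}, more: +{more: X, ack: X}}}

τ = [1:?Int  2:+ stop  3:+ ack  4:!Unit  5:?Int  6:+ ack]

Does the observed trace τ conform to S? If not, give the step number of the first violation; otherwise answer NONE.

NONE

[1] ?Int  match  now at +{stop: +{more: &{stop: rec X.…, more: end, ack: end}, ack: !Unit.rec X.…}, ack: &{ack: &{data: rec X.…, ok: rec X.…}, stop: +{data: end, err: rec X.…}, more: +{more: rec X.…, ack: rec X.…}}}
[2] + stop  match  now at +{more: &{stop: rec X.…, more: end, ack: end}, ack: !Unit.rec X.…}
[3] + ack  match  now at !Unit.rec X.…
[4] !Unit  match  now at rec X.…
[5] ?Int  match  now at +{stop: +{more: &{stop: rec X.…, more: end, ack: end}, ack: !Unit.rec X.…}, ack: &{ack: &{data: rec X.…, ok: rec X.…}, stop: +{data: end, err: rec X.…}, more: +{more: rec X.…, ack: rec X.…}}}
[6] + ack  match  now at &{ack: &{data: rec X.…, ok: rec X.…}, stop: +{data: end, err: rec X.…}, more: +{more: rec X.…, ack: rec X.…}}
all 6 steps conform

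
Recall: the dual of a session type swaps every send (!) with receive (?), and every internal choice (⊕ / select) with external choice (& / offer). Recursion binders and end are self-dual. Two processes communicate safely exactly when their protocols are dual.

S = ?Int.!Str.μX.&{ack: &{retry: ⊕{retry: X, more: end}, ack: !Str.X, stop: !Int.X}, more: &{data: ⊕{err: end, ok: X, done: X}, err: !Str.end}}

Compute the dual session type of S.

!Int.?Str.μX.⊕{ack: ⊕{retry: &{retry: X, more: end}, ack: ?Str.X, stop: ?Int.X}, more: ⊕{data: &{err: end, ok: X, done: X}, err: ?Str.end}}

?Int = !Int
  !Str = ?Str
    μX = μX  (binder kept)
      &{ack,more} = ⊕{ack,more}  (offer→select)
        • ack:
          &{retry,ack,stop} = ⊕{retry,ack,stop}  (offer→select)
            • retry:
              ⊕{retry,more} = &{retry,more}  (⊕→&)
                • retry:
                  X ↦ X
                • more:
                  end ↦ end
            • ack:
              !Str = ?Str
                X ↦ X
            • stop:
              !Int = ?Int
                X ↦ X
        • more:
          &{data,err} = ⊕{data,err}  (offer→select)
            • data:
              ⊕{err,ok,done} = &{err,ok,done}  (⊕→&)
                • err:
                  end ↦ end
                • ok:
                  X ↦ X
                • done:
                  X ↦ X
            • err:
              !Str = ?Str
                end ↦ end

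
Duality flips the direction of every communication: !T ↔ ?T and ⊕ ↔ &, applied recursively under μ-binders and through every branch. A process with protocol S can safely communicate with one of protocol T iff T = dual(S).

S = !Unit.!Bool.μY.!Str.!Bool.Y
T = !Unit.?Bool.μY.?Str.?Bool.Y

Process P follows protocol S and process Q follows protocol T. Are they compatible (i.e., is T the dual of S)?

NO

!Unit ‖ !Unit  ✗ same direction on both sides — not dual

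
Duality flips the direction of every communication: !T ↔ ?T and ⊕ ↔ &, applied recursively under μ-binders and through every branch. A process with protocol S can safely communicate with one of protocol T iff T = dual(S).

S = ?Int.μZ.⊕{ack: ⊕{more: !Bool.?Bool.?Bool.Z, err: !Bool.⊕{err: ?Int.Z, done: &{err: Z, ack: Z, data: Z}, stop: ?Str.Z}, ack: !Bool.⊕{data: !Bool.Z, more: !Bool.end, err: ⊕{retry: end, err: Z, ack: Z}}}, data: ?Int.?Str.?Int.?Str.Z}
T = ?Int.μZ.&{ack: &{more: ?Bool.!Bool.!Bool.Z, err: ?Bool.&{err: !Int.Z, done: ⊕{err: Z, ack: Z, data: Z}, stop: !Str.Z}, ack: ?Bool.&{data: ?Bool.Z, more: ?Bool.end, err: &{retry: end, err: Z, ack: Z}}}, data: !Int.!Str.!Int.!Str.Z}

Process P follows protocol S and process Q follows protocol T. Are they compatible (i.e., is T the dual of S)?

NO

?Int | ?Int  ✗ same direction on both sides — not dual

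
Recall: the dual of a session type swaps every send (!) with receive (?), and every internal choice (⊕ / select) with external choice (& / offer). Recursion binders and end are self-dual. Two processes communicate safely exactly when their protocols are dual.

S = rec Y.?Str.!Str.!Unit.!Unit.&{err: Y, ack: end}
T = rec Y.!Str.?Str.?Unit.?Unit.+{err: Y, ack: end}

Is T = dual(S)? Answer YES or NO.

rec Y ‖ rec Y  ✓ (rec unchanged)
  ?Str ‖ !Str  ✓
    !Str ‖ ?Str  ✓
      !Unit ‖ ?Unit  ✓
        !Unit ‖ ?Unit  ✓
          &{err,ack} ‖ +{err,ack}  ✓ label sets agree
            case err:
              Y ‖ Y  ✓
            case ack:
              end ‖ end  ✓

YES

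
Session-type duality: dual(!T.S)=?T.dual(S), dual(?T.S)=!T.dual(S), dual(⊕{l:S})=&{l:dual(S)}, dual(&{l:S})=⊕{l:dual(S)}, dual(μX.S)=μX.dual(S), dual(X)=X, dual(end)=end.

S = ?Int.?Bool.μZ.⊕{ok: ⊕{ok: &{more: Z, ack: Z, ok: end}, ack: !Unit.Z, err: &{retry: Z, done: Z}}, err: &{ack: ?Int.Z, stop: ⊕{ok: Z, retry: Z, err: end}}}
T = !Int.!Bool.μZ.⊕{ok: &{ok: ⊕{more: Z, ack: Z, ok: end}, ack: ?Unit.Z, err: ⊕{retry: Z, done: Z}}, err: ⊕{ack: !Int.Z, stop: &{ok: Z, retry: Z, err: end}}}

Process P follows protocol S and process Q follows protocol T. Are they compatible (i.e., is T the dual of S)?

NO

?Int ‖ !Int  ok
  ?Bool ‖ !Bool  ok
    μZ ‖ μZ  ok (μ self-dual)
      ⊕{ok,err} ‖ ⊕{ok,err}  ✗ choice polarity not flipped — not dual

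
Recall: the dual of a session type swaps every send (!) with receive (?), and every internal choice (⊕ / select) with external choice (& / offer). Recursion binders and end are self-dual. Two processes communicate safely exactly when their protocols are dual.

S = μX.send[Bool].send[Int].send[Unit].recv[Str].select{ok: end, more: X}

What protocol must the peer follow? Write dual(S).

μX = μX  (rec unchanged)
  send[Bool] = recv[Bool]
    send[Int] = recv[Int]
      send[Unit] = recv[Unit]
        recv[Str] = send[Str]
          select{ok,more} = offer{ok,more}  (⊕→&)
            case ok:
              dual(end) = end
            case more:
              dual(X) = X

μX.recv[Bool].recv[Int].recv[Unit].send[Str].offer{ok: end, more: X}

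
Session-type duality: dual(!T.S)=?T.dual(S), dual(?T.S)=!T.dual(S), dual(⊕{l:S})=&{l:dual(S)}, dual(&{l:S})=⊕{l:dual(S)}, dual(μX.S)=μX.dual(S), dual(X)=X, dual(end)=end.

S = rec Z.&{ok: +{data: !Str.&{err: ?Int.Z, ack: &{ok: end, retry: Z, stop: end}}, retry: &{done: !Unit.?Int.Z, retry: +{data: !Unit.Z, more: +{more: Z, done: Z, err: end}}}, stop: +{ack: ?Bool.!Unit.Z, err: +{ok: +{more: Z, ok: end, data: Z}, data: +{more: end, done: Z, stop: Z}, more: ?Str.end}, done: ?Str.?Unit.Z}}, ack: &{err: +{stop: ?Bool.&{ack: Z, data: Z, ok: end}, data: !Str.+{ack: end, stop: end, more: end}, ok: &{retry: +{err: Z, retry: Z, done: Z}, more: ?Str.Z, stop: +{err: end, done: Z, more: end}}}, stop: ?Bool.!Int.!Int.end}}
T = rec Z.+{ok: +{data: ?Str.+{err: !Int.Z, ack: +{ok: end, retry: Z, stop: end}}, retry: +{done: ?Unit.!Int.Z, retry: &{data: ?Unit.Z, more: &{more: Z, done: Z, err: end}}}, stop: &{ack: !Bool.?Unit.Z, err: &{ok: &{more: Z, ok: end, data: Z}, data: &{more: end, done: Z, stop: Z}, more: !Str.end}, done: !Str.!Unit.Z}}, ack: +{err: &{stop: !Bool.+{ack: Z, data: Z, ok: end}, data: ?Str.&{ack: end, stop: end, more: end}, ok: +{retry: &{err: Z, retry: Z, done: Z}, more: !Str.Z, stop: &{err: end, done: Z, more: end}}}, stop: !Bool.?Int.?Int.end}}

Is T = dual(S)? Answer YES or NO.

NO

rec Z vs rec Z  ok (binder kept)
  &{ok,ack} vs +{ok,ack}  ok labels match
    • ok:
      +{data,retry,stop} vs +{data,retry,stop}  ✗ choice polarity not flipped — not dual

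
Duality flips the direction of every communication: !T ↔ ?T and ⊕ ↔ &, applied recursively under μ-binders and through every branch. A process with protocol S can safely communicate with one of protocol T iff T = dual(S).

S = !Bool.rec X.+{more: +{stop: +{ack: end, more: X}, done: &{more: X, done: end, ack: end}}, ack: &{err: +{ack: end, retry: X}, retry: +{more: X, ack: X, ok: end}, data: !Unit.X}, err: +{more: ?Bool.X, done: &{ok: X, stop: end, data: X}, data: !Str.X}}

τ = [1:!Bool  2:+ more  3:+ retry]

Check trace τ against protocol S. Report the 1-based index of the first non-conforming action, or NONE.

step 1: !Bool  ✓  now at rec X.…
step 2: + more  ✓  now at +{stop: +{ack: end, more: rec X.…}, done: &{more: rec X.…, done: end, ack: end}}
step 3: got + retry, protocol expects + stop or + done  ✗

3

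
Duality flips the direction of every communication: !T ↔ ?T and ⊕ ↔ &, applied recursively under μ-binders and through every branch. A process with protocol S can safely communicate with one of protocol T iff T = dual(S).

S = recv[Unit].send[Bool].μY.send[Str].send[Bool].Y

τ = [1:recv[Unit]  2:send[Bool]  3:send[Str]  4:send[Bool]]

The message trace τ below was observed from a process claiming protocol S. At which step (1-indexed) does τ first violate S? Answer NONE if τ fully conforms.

@1 recv[Unit]  match  state: send[Bool].μY.…
@2 send[Bool]  match  state: μY.…
@3 send[Str]  match  state: send[Bool].μY.…
@4 send[Bool]  match  state: μY.…
τ conforms to S (length 4)

NONE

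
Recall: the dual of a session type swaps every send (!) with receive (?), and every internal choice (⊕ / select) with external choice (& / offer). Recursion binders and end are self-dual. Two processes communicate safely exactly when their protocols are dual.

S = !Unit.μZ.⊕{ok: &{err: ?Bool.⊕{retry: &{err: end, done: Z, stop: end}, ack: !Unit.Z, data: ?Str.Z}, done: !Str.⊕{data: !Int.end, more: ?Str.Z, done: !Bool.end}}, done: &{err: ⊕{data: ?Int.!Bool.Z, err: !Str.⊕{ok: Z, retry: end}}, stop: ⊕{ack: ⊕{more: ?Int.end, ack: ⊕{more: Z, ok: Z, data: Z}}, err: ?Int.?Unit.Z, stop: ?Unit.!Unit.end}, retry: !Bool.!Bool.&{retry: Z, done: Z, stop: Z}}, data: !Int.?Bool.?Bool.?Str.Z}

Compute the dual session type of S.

!Unit → ?Unit
  μZ → μZ  (rec unchanged)
    ⊕{ok,done,data} → &{ok,done,data}  (internal→external)
      case ok:
        &{err,done} → ⊕{err,done}  (&→⊕)
          case err:
            ?Bool → !Bool
              ⊕{retry,ack,data} → &{retry,ack,data}  (internal→external)
                case retry:
                  &{err,done,stop} → ⊕{err,done,stop}  (&→⊕)
                    case err:
                      end ↦ end
                    case done:
                      Z ↦ Z
                    case stop:
                      end ↦ end
                case ack:
                  !Unit → ?Unit
                    Z ↦ Z
                case data:
                  ?Str → !Str
                    Z ↦ Z
          case done:
            !Str → ?Str
              ⊕{data,more,done} → &{data,more,done}  (internal→external)
                case data:
                  !Int → ?Int
                    end ↦ end
                case more:
                  ?Str → !Str
                    Z ↦ Z
                case done:
                  !Bool → ?Bool
                    end ↦ end
      case done:
        &{err,stop,retry} → ⊕{err,stop,retry}  (&→⊕)
          case err:
            ⊕{data,err} → &{data,err}  (internal→external)
              case data:
                ?Int → !Int
                  !Bool → ?Bool
                    Z ↦ Z
              case err:
                !Str → ?Str
                  ⊕{ok,retry} → &{ok,retry}  (internal→external)
                    case ok:
                      Z ↦ Z
                    case retry:
                      end ↦ end
          case stop:
            ⊕{ack,err,stop} → &{ack,err,stop}  (internal→external)
              case ack:
                ⊕{more,ack} → &{more,ack}  (internal→external)
                  case more:
                    ?Int → !Int
                      end ↦ end
                  case ack:
                    ⊕{more,ok,data} → &{more,ok,data}  (internal→external)
                      case more:
                        Z ↦ Z
                      case ok:
                        Z ↦ Z
                      case data:
                        Z ↦ Z
              case err:
                ?Int → !Int
                  ?Unit → !Unit
                    Z ↦ Z
              case stop:
                ?Unit → !Unit
                  !Unit → ?Unit
                    end ↦ end
          case retry:
            !Bool → ?Bool
              !Bool → ?Bool
                &{retry,done,stop} → ⊕{retry,done,stop}  (&→⊕)
                  case retry:
                    Z ↦ Z
                  case done:
                    Z ↦ Z
                  case stop:
                    Z ↦ Z
      case data:
        !Int → ?Int
          ?Bool → !Bool
            ?Bool → !Bool
              ?Str → !Str
                Z ↦ Z

?Unit.μZ.&{ok: ⊕{err: !Bool.&{retry: ⊕{err: end, done: Z, stop: end}, ack: ?Unit.Z, data: !Str.Z}, done: ?Str.&{data: ?Int.end, more: !Str.Z, done: ?Bool.end}}, done: ⊕{err: &{data: !Int.?Bool.Z, err: ?Str.&{ok: Z, retry: end}}, stop: &{ack: &{more: !Int.end, ack: &{more: Z, ok: Z, data: Z}}, err: !Int.!Unit.Z, stop: !Unit.?Unit.end}, retry: ?Bool.?Bool.⊕{retry: Z, done: Z, stop: Z}}, data: ?Int.!Bool.!Bool.!Str.Z}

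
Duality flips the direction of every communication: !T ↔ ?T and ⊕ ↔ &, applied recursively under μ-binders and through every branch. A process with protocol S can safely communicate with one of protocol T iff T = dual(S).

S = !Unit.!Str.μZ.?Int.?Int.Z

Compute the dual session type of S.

!Unit ↦ ?Unit
  !Str ↦ ?Str
    μZ ↦ μZ  (binder kept)
      ?Int ↦ !Int
        ?Int ↦ !Int
          Z ↦ Z

?Unit.?Str.μZ.!Int.!Int.Z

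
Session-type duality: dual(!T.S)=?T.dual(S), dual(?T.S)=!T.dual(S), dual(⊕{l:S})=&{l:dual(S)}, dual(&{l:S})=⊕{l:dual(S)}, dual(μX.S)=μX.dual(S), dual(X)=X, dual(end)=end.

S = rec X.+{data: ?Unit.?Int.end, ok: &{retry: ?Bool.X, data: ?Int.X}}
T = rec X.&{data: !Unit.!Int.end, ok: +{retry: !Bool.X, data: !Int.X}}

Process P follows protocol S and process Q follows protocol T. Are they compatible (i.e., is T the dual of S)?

rec X ‖ rec X  match (rec unchanged)
  +{data,ok} ‖ &{data,ok}  match labels match
    case data:
      ?Unit ‖ !Unit  match
        ?Int ‖ !Int  match
          end ‖ end  match
    case ok:
      &{retry,data} ‖ +{retry,data}  match labels match
        case retry:
          ?Bool ‖ !Bool  match
            X ‖ X  match
        case data:
          ?Int ‖ !Int  match
            X ‖ X  match

YES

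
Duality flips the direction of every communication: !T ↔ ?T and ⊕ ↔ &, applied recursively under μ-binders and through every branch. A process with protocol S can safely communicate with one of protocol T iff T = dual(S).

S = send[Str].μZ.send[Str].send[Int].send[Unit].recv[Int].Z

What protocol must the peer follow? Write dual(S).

recv[Str].μZ.recv[Str].recv[Int].recv[Unit].send[Int].Z

send[Str] → recv[Str]
  μZ → μZ  (binder kept)
    send[Str] → recv[Str]
      send[Int] → recv[Int]
        send[Unit] → recv[Unit]
          recv[Int] → send[Int]
            Z ↦ Z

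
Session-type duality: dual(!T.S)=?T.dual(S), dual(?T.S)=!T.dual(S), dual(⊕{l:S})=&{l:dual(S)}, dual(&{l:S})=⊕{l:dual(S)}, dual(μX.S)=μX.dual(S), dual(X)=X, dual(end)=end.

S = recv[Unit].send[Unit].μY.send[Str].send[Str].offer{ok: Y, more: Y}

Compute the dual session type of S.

recv[Unit] ↦ send[Unit]
  send[Unit] ↦ recv[Unit]
    μY ↦ μY  (binder kept)
      send[Str] ↦ recv[Str]
        send[Str] ↦ recv[Str]
          offer{ok,more} ↦ select{ok,more}  (external→internal)
            • ok:
              dual(Y) = Y
            • more:
              dual(Y) = Y

send[Unit].recv[Unit].μY.recv[Str].recv[Str].select{ok: Y, more: Y}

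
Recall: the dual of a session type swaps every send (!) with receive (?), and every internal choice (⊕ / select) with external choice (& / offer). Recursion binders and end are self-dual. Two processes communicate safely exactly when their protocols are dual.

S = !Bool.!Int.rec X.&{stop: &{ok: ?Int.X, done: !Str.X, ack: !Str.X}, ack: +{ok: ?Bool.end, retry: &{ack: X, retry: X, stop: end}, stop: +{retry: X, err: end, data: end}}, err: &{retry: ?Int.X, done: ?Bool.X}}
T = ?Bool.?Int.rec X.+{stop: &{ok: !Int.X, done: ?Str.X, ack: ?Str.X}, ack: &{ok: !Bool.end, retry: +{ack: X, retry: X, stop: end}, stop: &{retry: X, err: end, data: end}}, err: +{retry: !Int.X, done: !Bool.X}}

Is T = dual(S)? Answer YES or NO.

!Bool vs ?Bool  match
  !Int vs ?Int  match
    rec X vs rec X  match (μ self-dual)
      &{stop,ack,err} vs +{stop,ack,err}  match labels match
        • stop:
          &{ok,done,ack} vs &{ok,done,ack}  ✗ choice polarity not flipped — not dual

NO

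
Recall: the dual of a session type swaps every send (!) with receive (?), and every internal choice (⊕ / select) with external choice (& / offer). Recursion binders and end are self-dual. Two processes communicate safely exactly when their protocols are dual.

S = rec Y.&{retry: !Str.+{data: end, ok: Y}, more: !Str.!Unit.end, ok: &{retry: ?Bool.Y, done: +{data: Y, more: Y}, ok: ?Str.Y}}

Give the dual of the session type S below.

rec Y.+{retry: ?Str.&{data: end, ok: Y}, more: ?Str.?Unit.end, ok: +{retry: !Bool.Y, done: &{data: Y, more: Y}, ok: !Str.Y}}

rec Y = rec Y  (μ self-dual)
  &{retry,more,ok} = +{retry,more,ok}  (external→internal)
    case retry:
      !Str = ?Str
        +{data,ok} = &{data,ok}  (select→offer)
          case data:
            end ↦ end
          case ok:
            Y ↦ Y
    case more:
      !Str = ?Str
        !Unit = ?Unit
          end ↦ end
    case ok:
      &{retry,done,ok} = +{retry,done,ok}  (external→internal)
        case retry:
          ?Bool = !Bool
            Y ↦ Y
        case done:
          +{data,more} = &{data,more}  (select→offer)
            case data:
              Y ↦ Y
            case more:
              Y ↦ Y
        case ok:
          ?Str = !Str
            Y ↦ Y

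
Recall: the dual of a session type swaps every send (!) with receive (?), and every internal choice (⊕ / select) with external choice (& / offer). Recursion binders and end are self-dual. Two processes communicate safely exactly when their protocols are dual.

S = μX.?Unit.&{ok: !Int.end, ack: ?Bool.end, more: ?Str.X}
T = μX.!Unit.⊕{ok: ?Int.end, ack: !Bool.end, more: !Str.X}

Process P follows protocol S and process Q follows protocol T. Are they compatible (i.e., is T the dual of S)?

μX | μX  ✓ (binder kept)
  ?Unit | !Unit  ✓
    &{ok,ack,more} | ⊕{ok,ack,more}  ✓ label sets agree
      [ok]
        !Int | ?Int  ✓
          end | end  ✓
      [ack]
        ?Bool | !Bool  ✓
          end | end  ✓
      [more]
        ?Str | !Str  ✓
          X | X  ✓

YES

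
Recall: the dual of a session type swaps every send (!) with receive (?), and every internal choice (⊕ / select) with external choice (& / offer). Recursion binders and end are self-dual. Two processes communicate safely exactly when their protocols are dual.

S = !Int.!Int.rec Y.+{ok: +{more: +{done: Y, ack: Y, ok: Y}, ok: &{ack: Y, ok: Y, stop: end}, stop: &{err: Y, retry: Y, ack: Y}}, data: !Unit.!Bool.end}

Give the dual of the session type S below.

?Int.?Int.rec Y.&{ok: &{more: &{done: Y, ack: Y, ok: Y}, ok: +{ack: Y, ok: Y, stop: end}, stop: +{err: Y, retry: Y, ack: Y}}, data: ?Unit.?Bool.end}

!Int ↦ ?Int
  !Int ↦ ?Int
    rec Y ↦ rec Y  (μ self-dual)
      +{ok,data} ↦ &{ok,data}  (⊕→&)
        • ok:
          +{more,ok,stop} ↦ &{more,ok,stop}  (⊕→&)
            • more:
              +{done,ack,ok} ↦ &{done,ack,ok}  (⊕→&)
                • done:
                  dual(Y) = Y
                • ack:
                  dual(Y) = Y
                • ok:
                  dual(Y) = Y
            • ok:
              &{ack,ok,stop} ↦ +{ack,ok,stop}  (&→⊕)
                • ack:
                  dual(Y) = Y
                • ok:
                  dual(Y) = Y
                • stop:
                  dual(end) = end
            • stop:
              &{err,retry,ack} ↦ +{err,retry,ack}  (&→⊕)
                • err:
                  dual(Y) = Y
                • retry:
                  dual(Y) = Y
                • ack:
                  dual(Y) = Y
        • data:
          !Unit ↦ ?Unit
            !Bool ↦ ?Bool
              dual(end) = end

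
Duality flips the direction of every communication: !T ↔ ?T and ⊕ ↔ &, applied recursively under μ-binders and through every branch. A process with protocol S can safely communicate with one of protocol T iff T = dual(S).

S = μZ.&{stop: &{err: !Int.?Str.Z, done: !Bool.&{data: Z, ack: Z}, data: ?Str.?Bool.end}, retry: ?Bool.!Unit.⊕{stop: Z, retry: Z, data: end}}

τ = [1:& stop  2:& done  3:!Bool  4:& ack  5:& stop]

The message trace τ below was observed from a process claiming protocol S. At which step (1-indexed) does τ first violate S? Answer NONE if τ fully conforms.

NONE

step 1: & stop  ✓  cont: &{err: !Int.?Str.μZ.…, done: !Bool.&{data: μZ.…, ack: μZ.…}, data: ?Str.?Bool.end}
step 2: & done  ✓  cont: !Bool.&{data: μZ.…, ack: μZ.…}
step 3: !Bool  ✓  cont: &{data: μZ.…, ack: μZ.…}
step 4: & ack  ✓  cont: μZ.…
step 5: & stop  ✓  cont: &{err: !Int.?Str.μZ.…, done: !Bool.&{data: μZ.…, ack: μZ.…}, data: ?Str.?Bool.end}
trace exhausted — no violation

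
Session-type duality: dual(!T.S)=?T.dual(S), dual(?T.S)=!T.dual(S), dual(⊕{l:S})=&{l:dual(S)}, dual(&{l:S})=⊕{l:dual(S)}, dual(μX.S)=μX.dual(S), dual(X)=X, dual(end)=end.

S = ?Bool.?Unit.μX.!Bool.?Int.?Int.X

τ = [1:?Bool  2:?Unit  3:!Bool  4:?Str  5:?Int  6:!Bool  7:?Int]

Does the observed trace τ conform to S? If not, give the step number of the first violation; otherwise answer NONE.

4

@1 ?Bool  ok  state: ?Unit.μX.…
@2 ?Unit  ok  state: μX.…
@3 !Bool  ok  state: ?Int.?Int.μX.…
@4 got ?Str, protocol expects ?Int  ✗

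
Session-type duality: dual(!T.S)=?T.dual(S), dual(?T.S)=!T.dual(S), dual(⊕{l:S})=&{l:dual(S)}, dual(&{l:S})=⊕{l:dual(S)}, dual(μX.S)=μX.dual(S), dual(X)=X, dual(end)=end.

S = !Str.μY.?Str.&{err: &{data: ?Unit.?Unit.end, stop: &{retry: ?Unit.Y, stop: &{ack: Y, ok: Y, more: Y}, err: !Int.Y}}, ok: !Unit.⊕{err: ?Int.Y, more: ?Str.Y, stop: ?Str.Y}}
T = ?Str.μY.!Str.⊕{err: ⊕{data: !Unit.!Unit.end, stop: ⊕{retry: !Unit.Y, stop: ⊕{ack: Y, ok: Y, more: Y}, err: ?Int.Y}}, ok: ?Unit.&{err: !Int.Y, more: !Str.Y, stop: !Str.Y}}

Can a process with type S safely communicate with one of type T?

!Str vs ?Str  ✓
  μY vs μY  ✓ (rec unchanged)
    ?Str vs !Str  ✓
      &{err,ok} vs ⊕{err,ok}  ✓ labels match
        • err:
          &{data,stop} vs ⊕{data,stop}  ✓ labels match
            • data:
              ?Unit vs !Unit  ✓
                ?Unit vs !Unit  ✓
                  end vs end  ✓
            • stop:
              &{retry,stop,err} vs ⊕{retry,stop,err}  ✓ labels match
                • retry:
                  ?Unit vs !Unit  ✓
                    Y vs Y  ✓
                • stop:
                  &{ack,ok,more} vs ⊕{ack,ok,more}  ✓ labels match
                    • ack:
                      Y vs Y  ✓
                    • ok:
                      Y vs Y  ✓
                    • more:
                      Y vs Y  ✓
                • err:
                  !Int vs ?Int  ✓
                    Y vs Y  ✓
        • ok:
          !Unit vs ?Unit  ✓
            ⊕{err,more,stop} vs &{err,more,stop}  ✓ labels match
              • err:
                ?Int vs !Int  ✓
                  Y vs Y  ✓
              • more:
                ?Str vs !Str  ✓
                  Y vs Y  ✓
              • stop:
                ?Str vs !Str  ✓
                  Y vs Y  ✓

YES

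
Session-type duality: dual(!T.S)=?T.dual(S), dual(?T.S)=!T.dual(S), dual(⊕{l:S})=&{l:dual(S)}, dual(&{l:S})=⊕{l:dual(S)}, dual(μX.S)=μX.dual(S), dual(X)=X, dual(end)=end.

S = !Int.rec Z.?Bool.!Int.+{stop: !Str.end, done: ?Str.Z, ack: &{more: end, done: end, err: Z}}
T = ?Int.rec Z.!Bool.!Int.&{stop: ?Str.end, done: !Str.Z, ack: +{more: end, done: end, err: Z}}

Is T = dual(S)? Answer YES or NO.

NO

!Int ‖ ?Int  ✓
  rec Z ‖ rec Z  ✓ (binder kept)
    ?Bool ‖ !Bool  ✓
      !Int ‖ !Int  ✗ same direction on both sides — not dual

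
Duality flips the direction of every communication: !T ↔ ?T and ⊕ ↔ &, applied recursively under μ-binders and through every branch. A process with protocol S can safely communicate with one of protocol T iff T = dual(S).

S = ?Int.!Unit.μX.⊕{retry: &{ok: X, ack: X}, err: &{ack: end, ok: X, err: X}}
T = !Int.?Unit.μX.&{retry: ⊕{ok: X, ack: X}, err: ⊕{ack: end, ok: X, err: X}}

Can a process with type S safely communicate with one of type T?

YES

?Int ‖ !Int  ok
  !Unit ‖ ?Unit  ok
    μX ‖ μX  ok (binder kept)
      ⊕{retry,err} ‖ &{retry,err}  ok labels match
        case retry:
          &{ok,ack} ‖ ⊕{ok,ack}  ok labels match
            case ok:
              X ‖ X  ok
            case ack:
              X ‖ X  ok
        case err:
          &{ack,ok,err} ‖ ⊕{ack,ok,err}  ok labels match
            case ack:
              end ‖ end  ok
            case ok:
              X ‖ X  ok
            case err:
              X ‖ X  ok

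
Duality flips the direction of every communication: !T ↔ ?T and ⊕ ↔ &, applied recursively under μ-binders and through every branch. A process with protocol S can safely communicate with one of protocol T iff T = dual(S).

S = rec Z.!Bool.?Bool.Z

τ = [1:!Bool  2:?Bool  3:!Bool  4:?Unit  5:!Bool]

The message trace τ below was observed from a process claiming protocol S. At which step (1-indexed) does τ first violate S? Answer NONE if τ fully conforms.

step 1: !Bool  ok  state: ?Bool.rec Z.…
step 2: ?Bool  ok  state: rec Z.…
step 3: !Bool  ok  state: ?Bool.rec Z.…
step 4: got ?Unit, protocol expects ?Bool  ✗

4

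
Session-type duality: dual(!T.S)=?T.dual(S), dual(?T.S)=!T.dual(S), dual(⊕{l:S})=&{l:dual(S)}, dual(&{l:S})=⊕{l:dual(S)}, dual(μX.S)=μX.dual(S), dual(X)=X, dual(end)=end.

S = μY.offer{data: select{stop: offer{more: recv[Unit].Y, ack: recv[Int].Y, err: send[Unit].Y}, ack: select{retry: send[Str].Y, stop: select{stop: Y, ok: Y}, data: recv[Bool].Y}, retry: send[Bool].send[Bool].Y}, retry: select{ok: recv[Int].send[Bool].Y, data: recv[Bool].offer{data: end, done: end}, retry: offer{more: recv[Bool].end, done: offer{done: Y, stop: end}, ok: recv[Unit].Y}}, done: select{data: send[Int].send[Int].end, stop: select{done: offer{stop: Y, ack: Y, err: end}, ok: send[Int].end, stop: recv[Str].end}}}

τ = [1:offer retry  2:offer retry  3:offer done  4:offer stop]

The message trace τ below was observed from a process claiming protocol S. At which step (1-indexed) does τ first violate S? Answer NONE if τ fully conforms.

[1] offer retry  ✓  state: select{ok: recv[Int].send[Bool].μY.…, data: recv[Bool].offer{data: end, done: end}, retry: offer{more: recv[Bool].end, done: offer{done: μY.…, stop: end}, ok: recv[Unit].μY.…}}
[2] got offer retry, protocol expects select ok or select data or select retry  ✗

2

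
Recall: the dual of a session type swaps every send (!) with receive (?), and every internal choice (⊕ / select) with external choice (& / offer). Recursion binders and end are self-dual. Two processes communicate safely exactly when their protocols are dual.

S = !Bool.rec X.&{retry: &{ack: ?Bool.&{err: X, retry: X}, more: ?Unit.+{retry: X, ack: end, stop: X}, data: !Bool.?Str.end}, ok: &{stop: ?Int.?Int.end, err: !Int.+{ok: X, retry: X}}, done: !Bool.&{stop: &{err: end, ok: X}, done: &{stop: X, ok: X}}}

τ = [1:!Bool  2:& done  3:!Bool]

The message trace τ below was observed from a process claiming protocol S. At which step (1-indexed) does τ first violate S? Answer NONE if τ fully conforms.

NONE

step 1: !Bool  match  now at rec X.…
step 2: & done  match  now at !Bool.&{stop: &{err: end, ok: rec X.…}, done: &{stop: rec X.…, ok: rec X.…}}
step 3: !Bool  match  now at &{stop: &{err: end, ok: rec X.…}, done: &{stop: rec X.…, ok: rec X.…}}
all 3 steps conform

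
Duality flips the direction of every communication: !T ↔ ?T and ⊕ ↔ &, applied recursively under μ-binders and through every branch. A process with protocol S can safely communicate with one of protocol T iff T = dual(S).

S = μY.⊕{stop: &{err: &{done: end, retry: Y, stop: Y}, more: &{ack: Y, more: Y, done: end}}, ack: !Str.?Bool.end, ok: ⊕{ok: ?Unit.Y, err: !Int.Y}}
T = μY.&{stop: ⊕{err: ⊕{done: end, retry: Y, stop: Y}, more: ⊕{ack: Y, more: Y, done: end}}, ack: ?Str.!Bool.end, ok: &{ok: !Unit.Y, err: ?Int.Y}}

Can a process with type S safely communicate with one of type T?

YES

μY ‖ μY  ✓ (μ self-dual)
  ⊕{stop,ack,ok} ‖ &{stop,ack,ok}  ✓ label sets agree
    [stop]
      &{err,more} ‖ ⊕{err,more}  ✓ label sets agree
        [err]
          &{done,retry,stop} ‖ ⊕{done,retry,stop}  ✓ label sets agree
            [done]
              end ‖ end  ✓
            [retry]
              Y ‖ Y  ✓
            [stop]
              Y ‖ Y  ✓
        [more]
          &{ack,more,done} ‖ ⊕{ack,more,done}  ✓ label sets agree
            [ack]
              Y ‖ Y  ✓
            [more]
              Y ‖ Y  ✓
            [done]
              end ‖ end  ✓
    [ack]
      !Str ‖ ?Str  ✓
        ?Bool ‖ !Bool  ✓
          end ‖ end  ✓
    [ok]
      ⊕{ok,err} ‖ &{ok,err}  ✓ label sets agree
        [ok]
          ?Unit ‖ !Unit  ✓
            Y ‖ Y  ✓
        [err]
          !Int ‖ ?Int  ✓
            Y ‖ Y  ✓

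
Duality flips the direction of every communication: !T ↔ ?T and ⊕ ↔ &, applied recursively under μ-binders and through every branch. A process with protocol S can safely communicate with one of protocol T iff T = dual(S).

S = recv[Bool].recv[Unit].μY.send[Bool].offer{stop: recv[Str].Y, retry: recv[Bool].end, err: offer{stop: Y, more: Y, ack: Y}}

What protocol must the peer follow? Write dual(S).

recv[Bool] → send[Bool]
  recv[Unit] → send[Unit]
    μY → μY  (rec unchanged)
      send[Bool] → recv[Bool]
        offer{stop,retry,err} → select{stop,retry,err}  (external→internal)
          [stop]
            recv[Str] → send[Str]
              Y ↦ Y
          [retry]
            recv[Bool] → send[Bool]
              end ↦ end
          [err]
            offer{stop,more,ack} → select{stop,more,ack}  (external→internal)
              [stop]
                Y ↦ Y
              [more]
                Y ↦ Y
              [ack]
                Y ↦ Y

send[Bool].send[Unit].μY.recv[Bool].select{stop: send[Str].Y, retry: send[Bool].end, err: select{stop: Y, more: Y, ack: Y}}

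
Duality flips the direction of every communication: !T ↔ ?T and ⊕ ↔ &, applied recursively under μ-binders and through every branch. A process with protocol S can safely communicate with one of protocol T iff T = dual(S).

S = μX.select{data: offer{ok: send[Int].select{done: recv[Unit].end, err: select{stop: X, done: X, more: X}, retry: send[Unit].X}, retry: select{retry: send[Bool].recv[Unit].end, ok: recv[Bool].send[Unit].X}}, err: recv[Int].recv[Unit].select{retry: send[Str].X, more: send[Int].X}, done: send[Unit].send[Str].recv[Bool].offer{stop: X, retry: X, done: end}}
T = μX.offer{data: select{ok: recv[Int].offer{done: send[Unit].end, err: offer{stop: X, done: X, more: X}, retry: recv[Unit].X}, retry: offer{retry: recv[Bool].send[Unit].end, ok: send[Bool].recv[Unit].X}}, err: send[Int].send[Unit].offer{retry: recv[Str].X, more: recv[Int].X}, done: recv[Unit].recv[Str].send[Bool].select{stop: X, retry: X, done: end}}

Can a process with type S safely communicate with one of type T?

μX | μX  ok (rec unchanged)
  select{data,err,done} | offer{data,err,done}  ok same labels
    • data:
      offer{ok,retry} | select{ok,retry}  ok same labels
        • ok:
          send[Int] | recv[Int]  ok
            select{done,err,retry} | offer{done,err,retry}  ok same labels
              • done:
                recv[Unit] | send[Unit]  ok
                  end | end  ok
              • err:
                select{stop,done,more} | offer{stop,done,more}  ok same labels
                  • stop:
                    X | X  ok
                  • done:
                    X | X  ok
                  • more:
                    X | X  ok
              • retry:
                send[Unit] | recv[Unit]  ok
                  X | X  ok
        • retry:
          select{retry,ok} | offer{retry,ok}  ok same labels
            • retry:
              send[Bool] | recv[Bool]  ok
                recv[Unit] | send[Unit]  ok
                  end | end  ok
            • ok:
              recv[Bool] | send[Bool]  ok
                send[Unit] | recv[Unit]  ok
                  X | X  ok
    • err:
      recv[Int] | send[Int]  ok
        recv[Unit] | send[Unit]  ok
          select{retry,more} | offer{retry,more}  ok same labels
            • retry:
              send[Str] | recv[Str]  ok
                X | X  ok
            • more:
              send[Int] | recv[Int]  ok
                X | X  ok
    • done:
      send[Unit] | recv[Unit]  ok
        send[Str] | recv[Str]  ok
          recv[Bool] | send[Bool]  ok
            offer{stop,retry,done} | select{stop,retry,done}  ok same labels
              • stop:
                X | X  ok
              • retry:
                X | X  ok
              • done:
                end | end  ok

YES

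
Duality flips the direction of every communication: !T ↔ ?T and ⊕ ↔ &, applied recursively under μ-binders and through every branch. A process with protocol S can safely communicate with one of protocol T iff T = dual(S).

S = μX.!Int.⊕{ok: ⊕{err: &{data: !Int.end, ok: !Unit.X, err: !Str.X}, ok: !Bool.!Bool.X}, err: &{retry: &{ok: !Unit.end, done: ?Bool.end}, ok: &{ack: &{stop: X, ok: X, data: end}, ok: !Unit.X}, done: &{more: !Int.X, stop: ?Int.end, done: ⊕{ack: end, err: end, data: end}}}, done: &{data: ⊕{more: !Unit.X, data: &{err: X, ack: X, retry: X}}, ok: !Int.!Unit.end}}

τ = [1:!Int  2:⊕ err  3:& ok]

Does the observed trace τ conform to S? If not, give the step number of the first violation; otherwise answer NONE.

[1] !Int  match  state: ⊕{ok: ⊕{err: &{data: !Int.end, ok: !Unit.μX.…, err: !Str.μX.…}, ok: !Bool.!Bool.μX.…}, err: &{retry: &{ok: !Unit.end, done: ?Bool.end}, ok: &{ack: &{stop: μX.…, ok: μX.…, data: end}, ok: !Unit.μX.…}, done: &{more: !Int.μX.…, stop: ?Int.end, done: ⊕{ack: end, err: end, data: end}}}, done: &{data: ⊕{more: !Unit.μX.…, data: &{err: μX.…, ack: μX.…, retry: μX.…}}, ok: !Int.!Unit.end}}
[2] ⊕ err  match  state: &{retry: &{ok: !Unit.end, done: ?Bool.end}, ok: &{ack: &{stop: μX.…, ok: μX.…, data: end}, ok: !Unit.μX.…}, done: &{more: !Int.μX.…, stop: ?Int.end, done: ⊕{ack: end, err: end, data: end}}}
[3] & ok  match  state: &{ack: &{stop: μX.…, ok: μX.…, data: end}, ok: !Unit.μX.…}
τ conforms to S (length 3)

NONE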